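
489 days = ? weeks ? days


Weeks: 489 ÷ 7 = 69 remainder 6

69 weeks 6 days


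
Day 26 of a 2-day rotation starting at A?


Shift B

Shifts: A, B
Start: A (index 0)
Day 26: (0 + 26 - 1) mod 2
= 25 mod 2
= 1
Index 1 → shift B


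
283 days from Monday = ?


Thursday

Start: Monday (index 0)
(0 + 283) mod 7
= 283 mod 7
= 3
Index 3 → Thursday


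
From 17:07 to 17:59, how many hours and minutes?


0h 52m

End time in minutes: 17×60 + 59 = 1079
Start time in minutes: 17×60 + 7 = 1027
Difference = 1079 - 1027 = 52 minutes
= 0 hours 52 minutes


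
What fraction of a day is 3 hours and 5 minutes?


0.1285 (12.85%)

Total minutes: 3×60 + 5 = 185
Day = 24×60 = 1440 minutes
Fraction = 185/1440 ≈ 0.1285
As a percentage: 185/1440 × 100 ≈ 12.85%


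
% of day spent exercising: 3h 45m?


15.6%

Time: 225 minutes
Day: 1440 minutes
Percentage = (225/1440) × 100 ≈ 15.6%


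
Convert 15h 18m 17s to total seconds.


55097 seconds

Hours: 15 × 3600 = 54000
Minutes: 18 × 60 = 1080
Seconds: 17
Total = 54000 + 1080 + 17 = 55097


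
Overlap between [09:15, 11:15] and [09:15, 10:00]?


45 minutes

Meeting A: 555-675 (in minutes from midnight)
Meeting B: 555-600
Overlap start = max(555, 555) = 555
Overlap end = min(675, 600) = 600
Overlap = max(0, 600 - 555) = 45 min


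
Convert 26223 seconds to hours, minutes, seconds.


Hours: 26223 ÷ 3600 = 7 remainder 1023
Minutes: 1023 ÷ 60 = 17 remainder 3
Seconds: 3

7h 17m 3s


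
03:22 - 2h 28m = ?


00:54

Start: 202 minutes from midnight
Subtract: 148 minutes
Remaining: 202 - 148 = 54
Hours: 0, Minutes: 54


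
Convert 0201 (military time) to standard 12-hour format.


Hour: 2
2 < 12 → AM

2:01 AM


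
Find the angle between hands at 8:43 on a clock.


3.5°

Hour hand = 8×30 + 43×0.5 = 261.5°
Minute hand = 43×6 = 258°
Difference = |261.5 - 258| = 3.5°


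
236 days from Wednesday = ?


Start: Wednesday (index 2)
(2 + 236) mod 7
= 238 mod 7
= 0
Index 0 → Monday

Monday


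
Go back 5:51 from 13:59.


08:08

Start: 839 minutes from midnight
Subtract: 351 minutes
Remaining: 839 - 351 = 488
Hours: 8, Minutes: 8


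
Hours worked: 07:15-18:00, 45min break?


Total time = (18×60+0) - (7×60+15)
= 1080 - 435 = 645 min
Minus break: 645 - 45 = 600 min
= 10h 0m

10h 0m (600 minutes)


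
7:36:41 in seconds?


Hours: 7 × 3600 = 25200
Minutes: 36 × 60 = 2160
Seconds: 41
Total = 25200 + 2160 + 41 = 27401

27401 seconds


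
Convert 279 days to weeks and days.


39 weeks 6 days

Weeks: 279 ÷ 7 = 39 remainder 6


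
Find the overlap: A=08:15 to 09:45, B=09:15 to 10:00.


Meeting A: 495-585 (in minutes from midnight)
Meeting B: 555-600
Overlap start = max(495, 555) = 555
Overlap end = min(585, 600) = 585
Overlap = max(0, 585 - 555) = 30 min

30 minutes


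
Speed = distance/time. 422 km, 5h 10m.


81.7 km/h

Distance: 422 km
Time: 5h 10m = 310 min = 310/60 = 31/6 hours
Speed = 422 ÷ (31/6) = 422 × 6 / 31 = 2532/31 ≈ 81.7 km/h


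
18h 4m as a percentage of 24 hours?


Total minutes: 18×60 + 4 = 1084
Day = 24×60 = 1440 minutes
Fraction = 1084/1440 ≈ 0.7528
As a percentage: 1084/1440 × 100 ≈ 75.28%

0.7528 (75.28%)


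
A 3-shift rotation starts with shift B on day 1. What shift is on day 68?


Shift C

Shifts: A, B, C
Start: B (index 1)
Day 68: (1 + 68 - 1) mod 3
= 68 mod 3
= 2
Index 2 → shift C


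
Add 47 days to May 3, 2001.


Start: May 3, 2001
Add 47 days
May 3 → June 1: 31 - 3 + 1 = 29 days (47 - 29 = 18 left)
June 1 + 18 = June 19, 2001

June 19, 2001


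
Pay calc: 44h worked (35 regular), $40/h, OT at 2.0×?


Regular: 35h × $40 = $1400.00
Overtime: 44 - 35 = 9h
OT pay: 9h × $40 × 2.0 = $720.00
Total = $1400.00 + $720.00 = $2120.00

$2120.00


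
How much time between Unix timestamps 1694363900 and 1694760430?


396530 seconds (110.1 hours / 4.59 days)

Difference = 1694760430 - 1694363900 = 396530 seconds
In hours: 396530 / 3600 ≈ 110.1
In days: 396530 / 86400 ≈ 4.59


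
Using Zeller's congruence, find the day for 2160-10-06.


Zeller's congruence:
q=6, m=10, k=60, j=21
h = (6 + ⌊13×11/5⌋ + 60 + ⌊60/4⌋ + ⌊21/4⌋ - 2×21) mod 7
= (6 + 28 + 60 + 15 + 5 - 42) mod 7
= 72 mod 7 = 2
h=2 → Monday

Monday


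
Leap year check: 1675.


No

Rules: divisible by 4 AND (not by 100 OR by 400)
1675 ÷ 4 = 418 remainder 3 → not divisible by 4
Not divisible by 4 → not a leap year


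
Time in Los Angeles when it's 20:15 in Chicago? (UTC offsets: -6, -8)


Time difference = UTC-8 - UTC-6 = -2 hours
New hour = (20 -2) mod 24
= 18 mod 24 = 18
Minutes unchanged → 18:15

18:15


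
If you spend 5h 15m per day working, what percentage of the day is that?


21.9%

Time: 315 minutes
Day: 1440 minutes
Percentage = (315/1440) × 100 ≈ 21.9%


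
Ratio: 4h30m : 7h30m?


3:5 (0.60)

Duration 1: 270 minutes
Duration 2: 450 minutes
Ratio = 270:450
GCD = 90
Simplified = 3:5
As a decimal: 3/5 = 0.60


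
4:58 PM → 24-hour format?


Input: 4:58 PM
PM: 4 + 12 = 16

16:58


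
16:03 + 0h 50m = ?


16:53

Start: 963 minutes from midnight
Add: 50 minutes
Total: 1013 minutes
Hours: 1013 ÷ 60 = 16 remainder 53


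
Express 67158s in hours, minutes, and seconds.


Hours: 67158 ÷ 3600 = 18 remainder 2358
Minutes: 2358 ÷ 60 = 39 remainder 18
Seconds: 18

18h 39m 18s


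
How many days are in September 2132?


Month: September (month 9)
September has 30 days

30 days


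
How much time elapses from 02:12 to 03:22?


1h 10m

End time in minutes: 3×60 + 22 = 202
Start time in minutes: 2×60 + 12 = 132
Difference = 202 - 132 = 70 minutes
= 1 hours 10 minutes


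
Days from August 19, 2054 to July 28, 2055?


From August 19, 2054 to July 28, 2055
Rest of August 2054: 31 - 19 = 12
Full months: September 30, October 31, November 30, December 31, January 31, February 2055 28, March 31, April 30, May 31, June 30
Days into July 2055: 28
Total = 12 + 30 + 31 + 30 + 31 + 31 + 28 + 31 + 30 + 31 + 30 + 28 = 343 days

343 days


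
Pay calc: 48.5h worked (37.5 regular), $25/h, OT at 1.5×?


$1350.00

Regular: 37.5h × $25 = $937.50
Overtime: 48.5 - 37.5 = 11.0h
OT pay: 11.0h × $25 × 1.5 = $412.50
Total = $937.50 + $412.50 = $1350.00


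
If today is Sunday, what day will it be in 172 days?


Start: Sunday (index 6)
(6 + 172) mod 7
= 178 mod 7
= 3
Index 3 → Thursday

Thursday


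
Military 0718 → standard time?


Hour: 7
7 < 12 → AM

7:18 AM


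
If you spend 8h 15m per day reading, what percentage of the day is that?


Time: 495 minutes
Day: 1440 minutes
Percentage = (495/1440) × 100 ≈ 34.4%

34.4%


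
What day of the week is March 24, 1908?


Tuesday

Zeller's congruence:
q=24, m=3, k=8, j=19
h = (24 + ⌊13×4/5⌋ + 8 + ⌊8/4⌋ + ⌊19/4⌋ - 2×19) mod 7
= (24 + 10 + 8 + 2 + 4 - 38) mod 7
= 10 mod 7 = 3
h=3 → Tuesday


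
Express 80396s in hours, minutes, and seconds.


22h 19m 56s

Hours: 80396 ÷ 3600 = 22 remainder 1196
Minutes: 1196 ÷ 60 = 19 remainder 56
Seconds: 56


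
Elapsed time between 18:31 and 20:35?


2h 4m

End time in minutes: 20×60 + 35 = 1235
Start time in minutes: 18×60 + 31 = 1111
Difference = 1235 - 1111 = 124 minutes
= 2 hours 4 minutes


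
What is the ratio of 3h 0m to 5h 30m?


Duration 1: 180 minutes
Duration 2: 330 minutes
Ratio = 180:330
GCD = 30
Simplified = 6:11
As a decimal: 6/11 ≈ 0.55

6:11 (0.55)


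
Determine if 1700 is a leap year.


No

Rules: divisible by 4 AND (not by 100 OR by 400)
1700 ÷ 4 = 425 exactly → divisible by 4
1700 ÷ 100 = 17 exactly → divisible by 100
1700 ÷ 400 = 4 remainder 100 → not divisible by 400
Divisible by 100 but not by 400 → not a leap year


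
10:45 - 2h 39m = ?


08:06

Start: 645 minutes from midnight
Subtract: 159 minutes
Remaining: 645 - 159 = 486
Hours: 8, Minutes: 6


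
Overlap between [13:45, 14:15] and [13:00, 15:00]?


Meeting A: 825-855 (in minutes from midnight)
Meeting B: 780-900
Overlap start = max(825, 780) = 825
Overlap end = min(855, 900) = 855
Overlap = max(0, 855 - 825) = 30 min

30 minutes


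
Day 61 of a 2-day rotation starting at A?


Shift A

Shifts: A, B
Start: A (index 0)
Day 61: (0 + 61 - 1) mod 2
= 60 mod 2
= 0
Index 0 → shift A


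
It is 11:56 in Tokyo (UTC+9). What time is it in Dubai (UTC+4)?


Time difference = UTC+4 - UTC+9 = -5 hours
New hour = (11 -5) mod 24
= 6 mod 24 = 6
Minutes unchanged → 06:56

06:56


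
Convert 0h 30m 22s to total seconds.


Hours: 0 × 3600 = 0
Minutes: 30 × 60 = 1800
Seconds: 22
Total = 0 + 1800 + 22 = 1822

1822 seconds


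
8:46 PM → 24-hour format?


Input: 8:46 PM
PM: 8 + 12 = 20

20:46


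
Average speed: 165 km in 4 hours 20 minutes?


Distance: 165 km
Time: 4h 20m = 260 min = 260/60 = 13/3 hours
Speed = 165 ÷ (13/3) = 165 × 3 / 13 = 495/13 ≈ 38.1 km/h

38.1 km/h


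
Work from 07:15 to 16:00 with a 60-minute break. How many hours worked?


7h 45m (465 minutes)

Total time = (16×60+0) - (7×60+15)
= 960 - 435 = 525 min
Minus break: 525 - 60 = 465 min
= 7h 45m


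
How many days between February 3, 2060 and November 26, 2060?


297 days

From February 3, 2060 to November 26, 2060
Rest of February 2060: 29 - 3 = 26
Full months: March 31, April 30, May 31, June 30, July 31, August 31, September 30, October 31
Days into November 2060: 26
Total = 26 + 31 + 30 + 31 + 30 + 31 + 31 + 30 + 31 + 26 = 297 days


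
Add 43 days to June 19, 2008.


August 1, 2008

Start: June 19, 2008
Add 43 days
June 19 → July 1: 30 - 19 + 1 = 12 days (43 - 12 = 31 left)
July 1 → August 1: 31 - 1 + 1 = 31 days (31 - 31 = 0 left)
Land exactly on August 1, 2008


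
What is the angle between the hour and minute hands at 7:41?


Hour hand = 7×30 + 41×0.5 = 230.5°
Minute hand = 41×6 = 246°
Difference = |230.5 - 246| = 15.5°

15.5°


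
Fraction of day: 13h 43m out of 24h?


Total minutes: 13×60 + 43 = 823
Day = 24×60 = 1440 minutes
Fraction = 823/1440 ≈ 0.5715
As a percentage: 823/1440 × 100 ≈ 57.15%

0.5715 (57.15%)


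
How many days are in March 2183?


Month: March (month 3)
March has 31 days

31 days


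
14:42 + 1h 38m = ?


Start: 882 minutes from midnight
Add: 98 minutes
Total: 980 minutes
Hours: 980 ÷ 60 = 16 remainder 20

16:20


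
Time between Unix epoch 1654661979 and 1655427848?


765869 seconds (212.7 hours / 8.86 days)

Difference = 1655427848 - 1654661979 = 765869 seconds
In hours: 765869 / 3600 ≈ 212.7
In days: 765869 / 86400 ≈ 8.86


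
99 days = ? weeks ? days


Weeks: 99 ÷ 7 = 14 remainder 1

14 weeks 1 days


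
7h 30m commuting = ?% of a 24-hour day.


31.3%

Time: 450 minutes
Day: 1440 minutes
Percentage = (450/1440) × 100 ≈ 31.3%


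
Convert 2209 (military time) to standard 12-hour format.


Hour: 22
22 - 12 = 10 → PM

10:09 PM


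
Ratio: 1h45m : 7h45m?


7:31 (0.23)

Duration 1: 105 minutes
Duration 2: 465 minutes
Ratio = 105:465
GCD = 15
Simplified = 7:31
As a decimal: 7/31 ≈ 0.23


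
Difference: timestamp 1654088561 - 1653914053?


Difference = 1654088561 - 1653914053 = 174508 seconds
In hours: 174508 / 3600 ≈ 48.5
In days: 174508 / 86400 ≈ 2.02

174508 seconds (48.5 hours / 2.02 days)


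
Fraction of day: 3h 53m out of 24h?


Total minutes: 3×60 + 53 = 233
Day = 24×60 = 1440 minutes
Fraction = 233/1440 ≈ 0.1618
As a percentage: 233/1440 × 100 ≈ 16.18%

0.1618 (16.18%)


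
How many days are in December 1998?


31 days

Month: December (month 12)
December has 31 days


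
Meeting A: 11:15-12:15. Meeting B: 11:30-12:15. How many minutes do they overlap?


Meeting A: 675-735 (in minutes from midnight)
Meeting B: 690-735
Overlap start = max(675, 690) = 690
Overlap end = min(735, 735) = 735
Overlap = max(0, 735 - 690) = 45 min

45 minutes


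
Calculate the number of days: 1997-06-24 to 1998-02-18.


From June 24, 1997 to February 18, 1998
Rest of June 1997: 30 - 24 = 6
Full months: July 31, August 31, September 30, October 31, November 30, December 31, January 31
Days into February 1998: 18
Total = 6 + 31 + 31 + 30 + 31 + 30 + 31 + 31 + 18 = 239 days

239 days


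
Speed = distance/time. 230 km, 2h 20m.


Distance: 230 km
Time: 2h 20m = 140 min = 140/60 = 7/3 hours
Speed = 230 ÷ (7/3) = 230 × 3 / 7 = 690/7 ≈ 98.6 km/h

98.6 km/h


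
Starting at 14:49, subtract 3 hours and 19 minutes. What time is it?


11:30

Start: 889 minutes from midnight
Subtract: 199 minutes
Remaining: 889 - 199 = 690
Hours: 11, Minutes: 30


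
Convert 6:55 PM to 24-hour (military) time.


Input: 6:55 PM
PM: 6 + 12 = 18

18:55


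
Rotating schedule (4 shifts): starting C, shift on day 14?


Shift D

Shifts: A, B, C, D
Start: C (index 2)
Day 14: (2 + 14 - 1) mod 4
= 15 mod 4
= 3
Index 3 → shift D


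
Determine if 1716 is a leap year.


Yes

Rules: divisible by 4 AND (not by 100 OR by 400)
1716 ÷ 4 = 429 exactly → divisible by 4
1716 ÷ 100 = 17 remainder 16 → not divisible by 100
Divisible by 4 but not by 100 → leap year


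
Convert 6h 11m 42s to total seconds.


22302 seconds

Hours: 6 × 3600 = 21600
Minutes: 11 × 60 = 660
Seconds: 42
Total = 21600 + 660 + 42 = 22302


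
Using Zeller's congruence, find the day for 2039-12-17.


Saturday

Zeller's congruence:
q=17, m=12, k=39, j=20
h = (17 + ⌊13×13/5⌋ + 39 + ⌊39/4⌋ + ⌊20/4⌋ - 2×20) mod 7
= (17 + 33 + 39 + 9 + 5 - 40) mod 7
= 63 mod 7 = 0
h=0 → Saturday


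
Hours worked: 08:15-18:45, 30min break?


Total time = (18×60+45) - (8×60+15)
= 1125 - 495 = 630 min
Minus break: 630 - 30 = 600 min
= 10h 0m

10h 0m (600 minutes)


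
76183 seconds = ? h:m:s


Hours: 76183 ÷ 3600 = 21 remainder 583
Minutes: 583 ÷ 60 = 9 remainder 43
Seconds: 43

21h 9m 43s


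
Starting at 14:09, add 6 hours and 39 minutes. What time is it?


Start: 849 minutes from midnight
Add: 399 minutes
Total: 1248 minutes
Hours: 1248 ÷ 60 = 20 remainder 48

20:48


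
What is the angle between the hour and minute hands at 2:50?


145.0°

Hour hand = 2×30 + 50×0.5 = 85.0°
Minute hand = 50×6 = 300°
Difference = |85.0 - 300| = 215.0°
Since > 180°: 360 - 215.0 = 145.0°


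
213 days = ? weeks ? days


Weeks: 213 ÷ 7 = 30 remainder 3

30 weeks 3 days


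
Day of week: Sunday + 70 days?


Sunday

Start: Sunday (index 6)
(6 + 70) mod 7
= 76 mod 7
= 6
Index 6 → Sunday


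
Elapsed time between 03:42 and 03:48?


0h 6m

End time in minutes: 3×60 + 48 = 228
Start time in minutes: 3×60 + 42 = 222
Difference = 228 - 222 = 6 minutes
= 0 hours 6 minutes


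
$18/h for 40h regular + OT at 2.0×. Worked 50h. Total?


$1080.00

Regular: 40h × $18 = $720.00
Overtime: 50 - 40 = 10h
OT pay: 10h × $18 × 2.0 = $360.00
Total = $720.00 + $360.00 = $1080.00


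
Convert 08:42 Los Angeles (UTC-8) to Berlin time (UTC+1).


Time difference = UTC+1 - UTC-8 = +9 hours
New hour = (8 + 9) mod 24
= 17 mod 24 = 17
Minutes unchanged → 17:42

17:42


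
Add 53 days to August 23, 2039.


Start: August 23, 2039
Add 53 days
August 23 → September 1: 31 - 23 + 1 = 9 days (53 - 9 = 44 left)
September 1 → October 1: 30 - 1 + 1 = 30 days (44 - 30 = 14 left)
October 1 + 14 = October 15, 2039

October 15, 2039


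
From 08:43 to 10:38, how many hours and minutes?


1h 55m

End time in minutes: 10×60 + 38 = 638
Start time in minutes: 8×60 + 43 = 523
Difference = 638 - 523 = 115 minutes
= 1 hours 55 minutes


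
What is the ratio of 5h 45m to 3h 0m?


23:12 (1.92)

Duration 1: 345 minutes
Duration 2: 180 minutes
Ratio = 345:180
GCD = 15
Simplified = 23:12
As a decimal: 23/12 ≈ 1.92


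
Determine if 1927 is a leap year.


Rules: divisible by 4 AND (not by 100 OR by 400)
1927 ÷ 4 = 481 remainder 3 → not divisible by 4
Not divisible by 4 → not a leap year

No


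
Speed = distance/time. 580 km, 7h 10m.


Distance: 580 km
Time: 7h 10m = 430 min = 430/60 = 43/6 hours
Speed = 580 ÷ (43/6) = 580 × 6 / 43 = 3480/43 ≈ 80.9 km/h

80.9 km/h


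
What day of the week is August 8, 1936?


Saturday

Zeller's congruence:
q=8, m=8, k=36, j=19
h = (8 + ⌊13×9/5⌋ + 36 + ⌊36/4⌋ + ⌊19/4⌋ - 2×19) mod 7
= (8 + 23 + 36 + 9 + 4 - 38) mod 7
= 42 mod 7 = 0
h=0 → Saturday


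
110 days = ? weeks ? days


15 weeks 5 days

Weeks: 110 ÷ 7 = 15 remainder 5


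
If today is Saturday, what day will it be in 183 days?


Start: Saturday (index 5)
(5 + 183) mod 7
= 188 mod 7
= 6
Index 6 → Sunday

Sunday


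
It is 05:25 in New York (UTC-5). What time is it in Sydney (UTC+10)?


Time difference = UTC+10 - UTC-5 = +15 hours
New hour = (5 + 15) mod 24
= 20 mod 24 = 20
Minutes unchanged → 20:25

20:25


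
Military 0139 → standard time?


Hour: 1
1 < 12 → AM

1:39 AM


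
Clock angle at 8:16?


152.0°

Hour hand = 8×30 + 16×0.5 = 248.0°
Minute hand = 16×6 = 96°
Difference = |248.0 - 96| = 152.0°


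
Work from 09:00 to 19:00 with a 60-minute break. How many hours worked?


9h 0m (540 minutes)

Total time = (19×60+0) - (9×60+0)
= 1140 - 540 = 600 min
Minus break: 600 - 60 = 540 min
= 9h 0m


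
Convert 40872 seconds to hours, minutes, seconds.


11h 21m 12s

Hours: 40872 ÷ 3600 = 11 remainder 1272
Minutes: 1272 ÷ 60 = 21 remainder 12
Seconds: 12


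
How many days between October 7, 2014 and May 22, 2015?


227 days

From October 7, 2014 to May 22, 2015
Rest of October 2014: 31 - 7 = 24
Full months: November 30, December 31, January 31, February 2015 28, March 31, April 30
Days into May 2015: 22
Total = 24 + 30 + 31 + 31 + 28 + 31 + 30 + 22 = 227 days


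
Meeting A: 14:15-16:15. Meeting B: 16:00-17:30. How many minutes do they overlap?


15 minutes

Meeting A: 855-975 (in minutes from midnight)
Meeting B: 960-1050
Overlap start = max(855, 960) = 960
Overlap end = min(975, 1050) = 975
Overlap = max(0, 975 - 960) = 15 min


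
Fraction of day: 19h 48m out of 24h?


0.8250 (82.50%)

Total minutes: 19×60 + 48 = 1188
Day = 24×60 = 1440 minutes
Fraction = 1188/1440 = 0.8250
As a percentage: 1188/1440 × 100 = 82.50%


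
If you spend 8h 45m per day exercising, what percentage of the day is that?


Time: 525 minutes
Day: 1440 minutes
Percentage = (525/1440) × 100 ≈ 36.5%

36.5%


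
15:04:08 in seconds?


54248 seconds

Hours: 15 × 3600 = 54000
Minutes: 4 × 60 = 240
Seconds: 8
Total = 54000 + 240 + 8 = 54248


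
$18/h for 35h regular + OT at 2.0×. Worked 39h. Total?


Regular: 35h × $18 = $630.00
Overtime: 39 - 35 = 4h
OT pay: 4h × $18 × 2.0 = $144.00
Total = $630.00 + $144.00 = $774.00

$774.00


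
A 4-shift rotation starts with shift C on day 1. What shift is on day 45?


Shift C

Shifts: A, B, C, D
Start: C (index 2)
Day 45: (2 + 45 - 1) mod 4
= 46 mod 4
= 2
Index 2 → shift C


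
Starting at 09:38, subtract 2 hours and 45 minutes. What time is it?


Start: 578 minutes from midnight
Subtract: 165 minutes
Remaining: 578 - 165 = 413
Hours: 6, Minutes: 53

06:53


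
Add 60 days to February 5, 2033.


Start: February 5, 2033
Add 60 days
February 5 → March 1: 28 - 5 + 1 = 24 days (60 - 24 = 36 left)
March 1 → April 1: 31 - 1 + 1 = 31 days (36 - 31 = 5 left)
April 1 + 5 = April 6, 2033

April 6, 2033


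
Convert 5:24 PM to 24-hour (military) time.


Input: 5:24 PM
PM: 5 + 12 = 17

17:24


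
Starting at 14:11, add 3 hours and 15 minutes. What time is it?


Start: 851 minutes from midnight
Add: 195 minutes
Total: 1046 minutes
Hours: 1046 ÷ 60 = 17 remainder 26

17:26


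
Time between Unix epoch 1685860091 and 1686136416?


276325 seconds (76.8 hours / 3.20 days)

Difference = 1686136416 - 1685860091 = 276325 seconds
In hours: 276325 / 3600 ≈ 76.8
In days: 276325 / 86400 ≈ 3.20


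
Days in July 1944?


Month: July (month 7)
July has 31 days

31 days


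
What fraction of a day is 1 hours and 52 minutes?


0.0778 (7.78%)

Total minutes: 1×60 + 52 = 112
Day = 24×60 = 1440 minutes
Fraction = 112/1440 ≈ 0.0778
As a percentage: 112/1440 × 100 ≈ 7.78%


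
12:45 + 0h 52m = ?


13:37

Start: 765 minutes from midnight
Add: 52 minutes
Total: 817 minutes
Hours: 817 ÷ 60 = 13 remainder 37


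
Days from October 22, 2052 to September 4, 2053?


From October 22, 2052 to September 4, 2053
Rest of October 2052: 31 - 22 = 9
Full months: November 30, December 31, January 31, February 2053 28, March 31, April 30, May 31, June 30, July 31, August 31
Days into September 2053: 4
Total = 9 + 30 + 31 + 31 + 28 + 31 + 30 + 31 + 30 + 31 + 31 + 4 = 317 days

317 days


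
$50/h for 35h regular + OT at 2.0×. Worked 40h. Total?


$2250.00

Regular: 35h × $50 = $1750.00
Overtime: 40 - 35 = 5h
OT pay: 5h × $50 × 2.0 = $500.00
Total = $1750.00 + $500.00 = $2250.00


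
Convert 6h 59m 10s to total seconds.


25150 seconds

Hours: 6 × 3600 = 21600
Minutes: 59 × 60 = 3540
Seconds: 10
Total = 21600 + 3540 + 10 = 25150


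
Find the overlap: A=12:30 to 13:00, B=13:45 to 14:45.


Meeting A: 750-780 (in minutes from midnight)
Meeting B: 825-885
Overlap start = max(750, 825) = 825
Overlap end = min(780, 885) = 780
Overlap = max(0, 780 - 825) = 0 min

0 minutes


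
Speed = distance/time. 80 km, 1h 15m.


Distance: 80 km
Time: 1h 15m = 75 min = 75/60 = 5/4 hours
Speed = 80 ÷ (5/4) = 80 × 4 / 5 = 320/5 = 64.0 km/h

64.0 km/h


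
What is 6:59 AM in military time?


06:59

Input: 6:59 AM
AM hour stays: 6


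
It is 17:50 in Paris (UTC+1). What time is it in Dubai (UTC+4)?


Time difference = UTC+4 - UTC+1 = +3 hours
New hour = (17 + 3) mod 24
= 20 mod 24 = 20
Minutes unchanged → 20:50

20:50


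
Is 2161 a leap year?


Rules: divisible by 4 AND (not by 100 OR by 400)
2161 ÷ 4 = 540 remainder 1 → not divisible by 4
Not divisible by 4 → not a leap year

No


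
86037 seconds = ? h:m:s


Hours: 86037 ÷ 3600 = 23 remainder 3237
Minutes: 3237 ÷ 60 = 53 remainder 57
Seconds: 57

23h 53m 57s


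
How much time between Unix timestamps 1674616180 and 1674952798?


336618 seconds (93.5 hours / 3.90 days)

Difference = 1674952798 - 1674616180 = 336618 seconds
In hours: 336618 / 3600 ≈ 93.5
In days: 336618 / 86400 ≈ 3.90


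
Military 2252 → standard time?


10:52 PM

Hour: 22
22 - 12 = 10 → PM


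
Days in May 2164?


31 days

Month: May (month 5)
May has 31 days


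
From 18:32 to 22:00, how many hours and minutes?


End time in minutes: 22×60 + 0 = 1320
Start time in minutes: 18×60 + 32 = 1112
Difference = 1320 - 1112 = 208 minutes
= 3 hours 28 minutes

3h 28m


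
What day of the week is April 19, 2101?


Zeller's congruence:
q=19, m=4, k=1, j=21
h = (19 + ⌊13×5/5⌋ + 1 + ⌊1/4⌋ + ⌊21/4⌋ - 2×21) mod 7
= (19 + 13 + 1 + 0 + 5 - 42) mod 7
= -4 mod 7 = 3
h=3 → Tuesday

Tuesday


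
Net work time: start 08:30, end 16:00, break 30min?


7h 0m (420 minutes)

Total time = (16×60+0) - (8×60+30)
= 960 - 510 = 450 min
Minus break: 450 - 30 = 420 min
= 7h 0m


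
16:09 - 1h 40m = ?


14:29

Start: 969 minutes from midnight
Subtract: 100 minutes
Remaining: 969 - 100 = 869
Hours: 14, Minutes: 29


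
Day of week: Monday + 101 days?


Thursday

Start: Monday (index 0)
(0 + 101) mod 7
= 101 mod 7
= 3
Index 3 → Thursday


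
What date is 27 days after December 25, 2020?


Start: December 25, 2020
Add 27 days
December 25 → January 1: 31 - 25 + 1 = 7 days (27 - 7 = 20 left)
January 1 + 20 = January 21, 2021

January 21, 2021


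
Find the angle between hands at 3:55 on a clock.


147.5°

Hour hand = 3×30 + 55×0.5 = 117.5°
Minute hand = 55×6 = 330°
Difference = |117.5 - 330| = 212.5°
Since > 180°: 360 - 212.5 = 147.5°


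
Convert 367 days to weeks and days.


52 weeks 3 days

Weeks: 367 ÷ 7 = 52 remainder 3


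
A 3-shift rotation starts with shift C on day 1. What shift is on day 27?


Shifts: A, B, C
Start: C (index 2)
Day 27: (2 + 27 - 1) mod 3
= 28 mod 3
= 1
Index 1 → shift B

Shift B


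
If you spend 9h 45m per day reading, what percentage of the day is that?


40.6%

Time: 585 minutes
Day: 1440 minutes
Percentage = (585/1440) × 100 ≈ 40.6%


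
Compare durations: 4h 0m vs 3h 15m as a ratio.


Duration 1: 240 minutes
Duration 2: 195 minutes
Ratio = 240:195
GCD = 15
Simplified = 16:13
As a decimal: 16/13 ≈ 1.23

16:13 (1.23)


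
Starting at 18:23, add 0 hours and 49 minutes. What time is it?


19:12

Start: 1103 minutes from midnight
Add: 49 minutes
Total: 1152 minutes
Hours: 1152 ÷ 60 = 19 remainder 12


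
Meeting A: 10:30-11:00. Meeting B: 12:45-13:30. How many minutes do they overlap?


0 minutes

Meeting A: 630-660 (in minutes from midnight)
Meeting B: 765-810
Overlap start = max(630, 765) = 765
Overlap end = min(660, 810) = 660
Overlap = max(0, 660 - 765) = 0 min


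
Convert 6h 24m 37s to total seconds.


23077 seconds

Hours: 6 × 3600 = 21600
Minutes: 24 × 60 = 1440
Seconds: 37
Total = 21600 + 1440 + 37 = 23077


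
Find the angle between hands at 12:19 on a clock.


104.5°

Hour hand (12 ≡ 0 on the dial): 0×30 + 19×0.5 = 9.5°
Minute hand = 19×6 = 114°
Difference = |9.5 - 114| = 104.5°


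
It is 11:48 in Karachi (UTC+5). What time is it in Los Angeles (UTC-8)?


22:48 (previous day)

Time difference = UTC-8 - UTC+5 = -13 hours
New hour = (11 -13) mod 24
= -2 mod 24 = 22
Minutes unchanged → 22:48; -2 < 0 → previous day


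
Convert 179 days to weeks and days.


25 weeks 4 days

Weeks: 179 ÷ 7 = 25 remainder 4


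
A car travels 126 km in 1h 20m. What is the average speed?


94.5 km/h

Distance: 126 km
Time: 1h 20m = 80 min = 80/60 = 4/3 hours
Speed = 126 ÷ (4/3) = 126 × 3 / 4 = 378/4 = 94.5 km/h


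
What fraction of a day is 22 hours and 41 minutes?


Total minutes: 22×60 + 41 = 1361
Day = 24×60 = 1440 minutes
Fraction = 1361/1440 ≈ 0.9451
As a percentage: 1361/1440 × 100 ≈ 94.51%

0.9451 (94.51%)


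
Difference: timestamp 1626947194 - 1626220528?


726666 seconds (201.9 hours / 8.41 days)

Difference = 1626947194 - 1626220528 = 726666 seconds
In hours: 726666 / 3600 ≈ 201.9
In days: 726666 / 86400 ≈ 8.41


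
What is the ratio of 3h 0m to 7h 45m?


12:31 (0.39)

Duration 1: 180 minutes
Duration 2: 465 minutes
Ratio = 180:465
GCD = 15
Simplified = 12:31
As a decimal: 12/31 ≈ 0.39


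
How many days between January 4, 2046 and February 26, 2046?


From January 4, 2046 to February 26, 2046
Rest of January 2046: 31 - 4 = 27
Days into February 2046: 26
Total = 27 + 26 = 53 days

53 days


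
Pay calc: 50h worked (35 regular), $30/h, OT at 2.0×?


Regular: 35h × $30 = $1050.00
Overtime: 50 - 35 = 15h
OT pay: 15h × $30 × 2.0 = $900.00
Total = $1050.00 + $900.00 = $1950.00

$1950.00


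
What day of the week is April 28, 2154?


Sunday

Zeller's congruence:
q=28, m=4, k=54, j=21
h = (28 + ⌊13×5/5⌋ + 54 + ⌊54/4⌋ + ⌊21/4⌋ - 2×21) mod 7
= (28 + 13 + 54 + 13 + 5 - 42) mod 7
= 71 mod 7 = 1
h=1 → Sunday


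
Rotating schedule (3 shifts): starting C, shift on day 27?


Shift B

Shifts: A, B, C
Start: C (index 2)
Day 27: (2 + 27 - 1) mod 3
= 28 mod 3
= 1
Index 1 → shift B


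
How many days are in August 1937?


31 days

Month: August (month 8)
August has 31 days


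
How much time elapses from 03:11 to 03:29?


0h 18m

End time in minutes: 3×60 + 29 = 209
Start time in minutes: 3×60 + 11 = 191
Difference = 209 - 191 = 18 minutes
= 0 hours 18 minutes


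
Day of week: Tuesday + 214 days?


Start: Tuesday (index 1)
(1 + 214) mod 7
= 215 mod 7
= 5
Index 5 → Saturday

Saturday


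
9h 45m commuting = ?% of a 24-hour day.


40.6%

Time: 585 minutes
Day: 1440 minutes
Percentage = (585/1440) × 100 ≈ 40.6%


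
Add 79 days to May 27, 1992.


Start: May 27, 1992
Add 79 days
May 27 → June 1: 31 - 27 + 1 = 5 days (79 - 5 = 74 left)
June 1 → July 1: 30 - 1 + 1 = 30 days (74 - 30 = 44 left)
July 1 → August 1: 31 - 1 + 1 = 31 days (44 - 31 = 13 left)
August 1 + 13 = August 14, 1992

August 14, 1992


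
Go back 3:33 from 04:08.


00:35

Start: 248 minutes from midnight
Subtract: 213 minutes
Remaining: 248 - 213 = 35
Hours: 0, Minutes: 35


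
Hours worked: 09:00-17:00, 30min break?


Total time = (17×60+0) - (9×60+0)
= 1020 - 540 = 480 min
Minus break: 480 - 30 = 450 min
= 7h 30m

7h 30m (450 minutes)


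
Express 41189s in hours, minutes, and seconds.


Hours: 41189 ÷ 3600 = 11 remainder 1589
Minutes: 1589 ÷ 60 = 26 remainder 29
Seconds: 29

11h 26m 29s


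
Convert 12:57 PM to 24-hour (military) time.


12:57

Input: 12:57 PM
12 PM → 12 (noon)


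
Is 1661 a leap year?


Rules: divisible by 4 AND (not by 100 OR by 400)
1661 ÷ 4 = 415 remainder 1 → not divisible by 4
Not divisible by 4 → not a leap year

No


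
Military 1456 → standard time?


2:56 PM

Hour: 14
14 - 12 = 2 → PM


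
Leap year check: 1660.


Rules: divisible by 4 AND (not by 100 OR by 400)
1660 ÷ 4 = 415 exactly → divisible by 4
1660 ÷ 100 = 16 remainder 60 → not divisible by 100
Divisible by 4 but not by 100 → leap year

Yes


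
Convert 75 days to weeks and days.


Weeks: 75 ÷ 7 = 10 remainder 5

10 weeks 5 days


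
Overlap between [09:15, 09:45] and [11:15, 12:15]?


0 minutes

Meeting A: 555-585 (in minutes from midnight)
Meeting B: 675-735
Overlap start = max(555, 675) = 675
Overlap end = min(585, 735) = 585
Overlap = max(0, 585 - 675) = 0 min


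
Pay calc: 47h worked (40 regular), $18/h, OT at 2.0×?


$972.00

Regular: 40h × $18 = $720.00
Overtime: 47 - 40 = 7h
OT pay: 7h × $18 × 2.0 = $252.00
Total = $720.00 + $252.00 = $972.00


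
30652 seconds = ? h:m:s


8h 30m 52s

Hours: 30652 ÷ 3600 = 8 remainder 1852
Minutes: 1852 ÷ 60 = 30 remainder 52
Seconds: 52


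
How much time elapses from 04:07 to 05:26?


End time in minutes: 5×60 + 26 = 326
Start time in minutes: 4×60 + 7 = 247
Difference = 326 - 247 = 79 minutes
= 1 hours 19 minutes

1h 19m


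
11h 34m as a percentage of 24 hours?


Total minutes: 11×60 + 34 = 694
Day = 24×60 = 1440 minutes
Fraction = 694/1440 ≈ 0.4819
As a percentage: 694/1440 × 100 ≈ 48.19%

0.4819 (48.19%)


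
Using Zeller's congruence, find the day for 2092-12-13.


Zeller's congruence:
q=13, m=12, k=92, j=20
h = (13 + ⌊13×13/5⌋ + 92 + ⌊92/4⌋ + ⌊20/4⌋ - 2×20) mod 7
= (13 + 33 + 92 + 23 + 5 - 40) mod 7
= 126 mod 7 = 0
h=0 → Saturday

Saturday


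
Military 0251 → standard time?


Hour: 2
2 < 12 → AM

2:51 AM


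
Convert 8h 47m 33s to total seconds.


Hours: 8 × 3600 = 28800
Minutes: 47 × 60 = 2820
Seconds: 33
Total = 28800 + 2820 + 33 = 31653

31653 seconds


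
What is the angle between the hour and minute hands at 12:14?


77.0°

Hour hand (12 ≡ 0 on the dial): 0×30 + 14×0.5 = 7.0°
Minute hand = 14×6 = 84°
Difference = |7.0 - 84| = 77.0°


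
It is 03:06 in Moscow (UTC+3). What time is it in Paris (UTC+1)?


Time difference = UTC+1 - UTC+3 = -2 hours
New hour = (3 -2) mod 24
= 1 mod 24 = 1
Minutes unchanged → 01:06

01:06


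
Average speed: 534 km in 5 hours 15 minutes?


101.7 km/h

Distance: 534 km
Time: 5h 15m = 315 min = 315/60 = 21/4 hours
Speed = 534 ÷ (21/4) = 534 × 4 / 21 = 2136/21 ≈ 101.7 km/h


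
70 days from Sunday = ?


Sunday

Start: Sunday (index 6)
(6 + 70) mod 7
= 76 mod 7
= 6
Index 6 → Sunday


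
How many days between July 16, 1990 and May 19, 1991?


307 days

From July 16, 1990 to May 19, 1991
Rest of July 1990: 31 - 16 = 15
Full months: August 31, September 30, October 31, November 30, December 31, January 31, February 1991 28, March 31, April 30
Days into May 1991: 19
Total = 15 + 31 + 30 + 31 + 30 + 31 + 31 + 28 + 31 + 30 + 19 = 307 days


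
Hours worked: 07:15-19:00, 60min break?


Total time = (19×60+0) - (7×60+15)
= 1140 - 435 = 705 min
Minus break: 705 - 60 = 645 min
= 10h 45m

10h 45m (645 minutes)


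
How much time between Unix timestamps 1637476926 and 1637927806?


Difference = 1637927806 - 1637476926 = 450880 seconds
In hours: 450880 / 3600 ≈ 125.2
In days: 450880 / 86400 ≈ 5.22

450880 seconds (125.2 hours / 5.22 days)


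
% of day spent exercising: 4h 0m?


16.7%

Time: 240 minutes
Day: 1440 minutes
Percentage = (240/1440) × 100 ≈ 16.7%


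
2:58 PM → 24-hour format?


Input: 2:58 PM
PM: 2 + 12 = 14

14:58


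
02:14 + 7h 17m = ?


09:31

Start: 134 minutes from midnight
Add: 437 minutes
Total: 571 minutes
Hours: 571 ÷ 60 = 9 remainder 31


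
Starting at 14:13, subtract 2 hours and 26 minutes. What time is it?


Start: 853 minutes from midnight
Subtract: 146 minutes
Remaining: 853 - 146 = 707
Hours: 11, Minutes: 47

11:47


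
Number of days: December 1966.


31 days

Month: December (month 12)
December has 31 days


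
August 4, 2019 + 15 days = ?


August 19, 2019

Start: August 4, 2019
Add 15 days
August 4 + 15 = August 19, 2019


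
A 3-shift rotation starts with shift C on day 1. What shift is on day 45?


Shifts: A, B, C
Start: C (index 2)
Day 45: (2 + 45 - 1) mod 3
= 46 mod 3
= 1
Index 1 → shift B

Shift B


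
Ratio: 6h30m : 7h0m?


13:14 (0.93)

Duration 1: 390 minutes
Duration 2: 420 minutes
Ratio = 390:420
GCD = 30
Simplified = 13:14
As a decimal: 13/14 ≈ 0.93


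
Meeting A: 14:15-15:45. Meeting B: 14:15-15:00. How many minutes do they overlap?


Meeting A: 855-945 (in minutes from midnight)
Meeting B: 855-900
Overlap start = max(855, 855) = 855
Overlap end = min(945, 900) = 900
Overlap = max(0, 900 - 855) = 45 min

45 minutes


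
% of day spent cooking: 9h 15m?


38.5%

Time: 555 minutes
Day: 1440 minutes
Percentage = (555/1440) × 100 ≈ 38.5%


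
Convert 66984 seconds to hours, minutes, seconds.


18h 36m 24s

Hours: 66984 ÷ 3600 = 18 remainder 2184
Minutes: 2184 ÷ 60 = 36 remainder 24
Seconds: 24


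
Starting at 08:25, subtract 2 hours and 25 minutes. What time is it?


06:00

Start: 505 minutes from midnight
Subtract: 145 minutes
Remaining: 505 - 145 = 360
Hours: 6, Minutes: 0


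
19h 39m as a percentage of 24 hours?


0.8188 (81.88%)

Total minutes: 19×60 + 39 = 1179
Day = 24×60 = 1440 minutes
Fraction = 1179/1440 ≈ 0.8188
As a percentage: 1179/1440 × 100 ≈ 81.88%


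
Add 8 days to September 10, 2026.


September 18, 2026

Start: September 10, 2026
Add 8 days
September 10 + 8 = September 18, 2026


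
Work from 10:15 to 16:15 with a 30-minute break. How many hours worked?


5h 30m (330 minutes)

Total time = (16×60+15) - (10×60+15)
= 975 - 615 = 360 min
Minus break: 360 - 30 = 330 min
= 5h 30m


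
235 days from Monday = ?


Start: Monday (index 0)
(0 + 235) mod 7
= 235 mod 7
= 4
Index 4 → Friday

Friday


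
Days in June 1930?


Month: June (month 6)
June has 30 days

30 days


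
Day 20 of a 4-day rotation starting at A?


Shifts: A, B, C, D
Start: A (index 0)
Day 20: (0 + 20 - 1) mod 4
= 19 mod 4
= 3
Index 3 → shift D

Shift D


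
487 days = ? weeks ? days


Weeks: 487 ÷ 7 = 69 remainder 4

69 weeks 4 days


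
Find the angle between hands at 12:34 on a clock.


173.0°

Hour hand (12 ≡ 0 on the dial): 0×30 + 34×0.5 = 17.0°
Minute hand = 34×6 = 204°
Difference = |17.0 - 204| = 187.0°
Since > 180°: 360 - 187.0 = 173.0°


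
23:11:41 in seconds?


Hours: 23 × 3600 = 82800
Minutes: 11 × 60 = 660
Seconds: 41
Total = 82800 + 660 + 41 = 83501

83501 seconds


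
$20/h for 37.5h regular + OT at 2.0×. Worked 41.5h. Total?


$910.00

Regular: 37.5h × $20 = $750.00
Overtime: 41.5 - 37.5 = 4.0h
OT pay: 4.0h × $20 × 2.0 = $160.00
Total = $750.00 + $160.00 = $910.00


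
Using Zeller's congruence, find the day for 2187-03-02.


Friday

Zeller's congruence:
q=2, m=3, k=87, j=21
h = (2 + ⌊13×4/5⌋ + 87 + ⌊87/4⌋ + ⌊21/4⌋ - 2×21) mod 7
= (2 + 10 + 87 + 21 + 5 - 42) mod 7
= 83 mod 7 = 6
h=6 → Friday


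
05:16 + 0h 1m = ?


05:17

Start: 316 minutes from midnight
Add: 1 minutes
Total: 317 minutes
Hours: 317 ÷ 60 = 5 remainder 17


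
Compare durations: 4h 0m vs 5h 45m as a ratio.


16:23 (0.70)

Duration 1: 240 minutes
Duration 2: 345 minutes
Ratio = 240:345
GCD = 15
Simplified = 16:23
As a decimal: 16/23 ≈ 0.70


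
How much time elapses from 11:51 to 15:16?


3h 25m

End time in minutes: 15×60 + 16 = 916
Start time in minutes: 11×60 + 51 = 711
Difference = 916 - 711 = 205 minutes
= 3 hours 25 minutes


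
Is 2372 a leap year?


Rules: divisible by 4 AND (not by 100 OR by 400)
2372 ÷ 4 = 593 exactly → divisible by 4
2372 ÷ 100 = 23 remainder 72 → not divisible by 100
Divisible by 4 but not by 100 → leap year

Yes


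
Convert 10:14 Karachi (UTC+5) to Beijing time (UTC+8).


13:14

Time difference = UTC+8 - UTC+5 = +3 hours
New hour = (10 + 3) mod 24
= 13 mod 24 = 13
Minutes unchanged → 13:14


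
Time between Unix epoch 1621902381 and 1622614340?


Difference = 1622614340 - 1621902381 = 711959 seconds
In hours: 711959 / 3600 ≈ 197.8
In days: 711959 / 86400 ≈ 8.24

711959 seconds (197.8 hours / 8.24 days)


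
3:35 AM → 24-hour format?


03:35

Input: 3:35 AM
AM hour stays: 3


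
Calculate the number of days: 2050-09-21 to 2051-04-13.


204 days

From September 21, 2050 to April 13, 2051
Rest of September 2050: 30 - 21 = 9
Full months: October 31, November 30, December 31, January 31, February 2051 28, March 31
Days into April 2051: 13
Total = 9 + 31 + 30 + 31 + 31 + 28 + 31 + 13 = 204 days


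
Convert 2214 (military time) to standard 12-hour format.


10:14 PM

Hour: 22
22 - 12 = 10 → PM


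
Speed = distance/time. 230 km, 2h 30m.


92.0 km/h

Distance: 230 km
Time: 2h 30m = 150 min = 150/60 = 5/2 hours
Speed = 230 ÷ (5/2) = 230 × 2 / 5 = 460/5 = 92.0 km/h


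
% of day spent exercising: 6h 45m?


28.1%

Time: 405 minutes
Day: 1440 minutes
Percentage = (405/1440) × 100 ≈ 28.1%


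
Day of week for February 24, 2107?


Thursday

Zeller's congruence:
q=24, m=14, k=6, j=21
h = (24 + ⌊13×15/5⌋ + 6 + ⌊6/4⌋ + ⌊21/4⌋ - 2×21) mod 7
= (24 + 39 + 6 + 1 + 5 - 42) mod 7
= 33 mod 7 = 5
h=5 → Thursday


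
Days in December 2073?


Month: December (month 12)
December has 31 days

31 days


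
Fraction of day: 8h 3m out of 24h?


Total minutes: 8×60 + 3 = 483
Day = 24×60 = 1440 minutes
Fraction = 483/1440 ≈ 0.3354
As a percentage: 483/1440 × 100 ≈ 33.54%

0.3354 (33.54%)


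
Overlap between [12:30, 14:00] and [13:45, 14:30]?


Meeting A: 750-840 (in minutes from midnight)
Meeting B: 825-870
Overlap start = max(750, 825) = 825
Overlap end = min(840, 870) = 840
Overlap = max(0, 840 - 825) = 15 min

15 minutes


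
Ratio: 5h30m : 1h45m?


22:7 (3.14)

Duration 1: 330 minutes
Duration 2: 105 minutes
Ratio = 330:105
GCD = 15
Simplified = 22:7
As a decimal: 22/7 ≈ 3.14


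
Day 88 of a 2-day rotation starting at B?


Shift A

Shifts: A, B
Start: B (index 1)
Day 88: (1 + 88 - 1) mod 2
= 88 mod 2
= 0
Index 0 → shift A


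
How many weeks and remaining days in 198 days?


28 weeks 2 days

Weeks: 198 ÷ 7 = 28 remainder 2


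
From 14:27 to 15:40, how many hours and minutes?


End time in minutes: 15×60 + 40 = 940
Start time in minutes: 14×60 + 27 = 867
Difference = 940 - 867 = 73 minutes
= 1 hours 13 minutes

1h 13m
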